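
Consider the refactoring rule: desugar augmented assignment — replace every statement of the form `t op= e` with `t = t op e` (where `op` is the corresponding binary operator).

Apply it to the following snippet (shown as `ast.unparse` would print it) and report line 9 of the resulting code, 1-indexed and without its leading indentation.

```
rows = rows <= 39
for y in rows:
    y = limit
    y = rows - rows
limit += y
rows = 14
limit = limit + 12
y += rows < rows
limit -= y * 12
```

Transformed code:
rows = rows <= 39
for y in rows:
    y = limit
    y = rows - rows
limit = limit + y
rows = 14
limit = limit + 12
y = y + (rows < rows)
limit = limit - y * 12

limit = limit - y * 12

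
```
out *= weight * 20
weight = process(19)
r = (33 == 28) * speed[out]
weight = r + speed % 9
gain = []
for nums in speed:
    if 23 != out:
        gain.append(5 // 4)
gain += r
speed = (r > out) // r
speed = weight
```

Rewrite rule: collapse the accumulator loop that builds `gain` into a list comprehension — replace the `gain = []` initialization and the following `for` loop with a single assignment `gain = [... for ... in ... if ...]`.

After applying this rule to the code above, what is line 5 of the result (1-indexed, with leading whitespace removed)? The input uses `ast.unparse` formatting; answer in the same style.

gain = [5 // 4 for nums in speed if 23 != out]

Transformed code:
out *= weight * 20
weight = process(19)
r = (33 == 28) * speed[out]
weight = r + speed % 9
gain = [5 // 4 for nums in speed if 23 != out]
gain += r
speed = (r > out) // r
speed = weight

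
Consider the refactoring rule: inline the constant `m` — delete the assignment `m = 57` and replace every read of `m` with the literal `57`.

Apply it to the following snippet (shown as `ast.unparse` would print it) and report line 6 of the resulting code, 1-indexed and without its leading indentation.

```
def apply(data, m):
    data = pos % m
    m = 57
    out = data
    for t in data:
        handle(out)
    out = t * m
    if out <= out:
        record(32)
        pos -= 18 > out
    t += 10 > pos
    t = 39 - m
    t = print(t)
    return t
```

Transformed code:
def apply(data, m):
    data = pos % 57
    out = data
    for t in data:
        handle(out)
    out = t * 57
    if out <= out:
        record(32)
        pos -= 18 > out
    t += 10 > pos
    t = 39 - 57
    t = print(t)
    return t

out = t * 57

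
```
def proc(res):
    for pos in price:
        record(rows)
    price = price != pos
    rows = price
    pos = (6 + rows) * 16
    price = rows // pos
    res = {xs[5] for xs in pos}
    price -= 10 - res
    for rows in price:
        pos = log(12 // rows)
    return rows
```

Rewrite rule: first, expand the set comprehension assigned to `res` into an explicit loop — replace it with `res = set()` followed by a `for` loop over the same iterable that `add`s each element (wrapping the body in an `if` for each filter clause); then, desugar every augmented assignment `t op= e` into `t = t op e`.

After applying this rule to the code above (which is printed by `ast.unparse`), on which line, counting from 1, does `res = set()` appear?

Transformed code:
def proc(res):
    for pos in price:
        record(rows)
    price = price != pos
    rows = price
    pos = (6 + rows) * 16
    price = rows // pos
    res = set()
    for xs in pos:
        res.add(xs[5])
    price = price - (10 - res)
    for rows in price:
        pos = log(12 // rows)
    return rows

8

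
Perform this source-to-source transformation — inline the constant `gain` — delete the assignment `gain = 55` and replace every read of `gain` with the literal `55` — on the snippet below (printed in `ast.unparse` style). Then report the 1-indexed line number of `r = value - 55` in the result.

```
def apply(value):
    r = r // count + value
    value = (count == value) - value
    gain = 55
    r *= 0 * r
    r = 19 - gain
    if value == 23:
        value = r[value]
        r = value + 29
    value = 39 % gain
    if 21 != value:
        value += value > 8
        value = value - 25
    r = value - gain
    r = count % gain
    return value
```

Transformed code:
def apply(value):
    r = r // count + value
    value = (count == value) - value
    r *= 0 * r
    r = 19 - 55
    if value == 23:
        value = r[value]
        r = value + 29
    value = 39 % 55
    if 21 != value:
        value += value > 8
        value = value - 25
    r = value - 55
    r = count % 55
    return value

13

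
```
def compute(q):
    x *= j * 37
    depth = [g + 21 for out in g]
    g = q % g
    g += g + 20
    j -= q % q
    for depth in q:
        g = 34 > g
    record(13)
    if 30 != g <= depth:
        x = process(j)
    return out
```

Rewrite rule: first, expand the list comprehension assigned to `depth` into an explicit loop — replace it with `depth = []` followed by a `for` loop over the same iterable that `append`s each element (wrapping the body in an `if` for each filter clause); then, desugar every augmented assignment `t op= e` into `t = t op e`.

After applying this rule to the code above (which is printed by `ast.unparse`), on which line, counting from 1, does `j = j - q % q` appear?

Transformed code:
def compute(q):
    x = x * (j * 37)
    depth = []
    for out in g:
        depth.append(g + 21)
    g = q % g
    g = g + (g + 20)
    j = j - q % q
    for depth in q:
        g = 34 > g
    record(13)
    if 30 != g <= depth:
        x = process(j)
    return out

8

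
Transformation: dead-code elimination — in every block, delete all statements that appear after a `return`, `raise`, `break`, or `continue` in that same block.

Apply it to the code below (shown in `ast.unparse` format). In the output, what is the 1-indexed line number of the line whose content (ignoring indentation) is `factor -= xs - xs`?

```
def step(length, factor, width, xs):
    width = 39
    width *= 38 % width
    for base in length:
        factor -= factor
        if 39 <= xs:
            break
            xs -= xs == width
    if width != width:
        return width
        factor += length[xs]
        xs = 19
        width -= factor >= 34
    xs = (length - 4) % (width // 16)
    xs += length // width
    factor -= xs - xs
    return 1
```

Transformed code:
def step(length, factor, width, xs):
    width = 39
    width *= 38 % width
    for base in length:
        factor -= factor
        if 39 <= xs:
            break
    if width != width:
        return width
    xs = (length - 4) % (width // 16)
    xs += length // width
    factor -= xs - xs
    return 1

12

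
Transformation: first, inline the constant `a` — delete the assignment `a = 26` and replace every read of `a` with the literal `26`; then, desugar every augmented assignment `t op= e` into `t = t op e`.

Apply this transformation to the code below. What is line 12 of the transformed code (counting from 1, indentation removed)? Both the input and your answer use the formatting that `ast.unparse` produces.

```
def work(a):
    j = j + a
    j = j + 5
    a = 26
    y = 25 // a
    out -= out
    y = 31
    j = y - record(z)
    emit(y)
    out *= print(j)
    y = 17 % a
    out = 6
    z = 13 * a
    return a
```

z = 13 * 26

Transformed code:
def work(a):
    j = j + 26
    j = j + 5
    y = 25 // 26
    out = out - out
    y = 31
    j = y - record(z)
    emit(y)
    out = out * print(j)
    y = 17 % 26
    out = 6
    z = 13 * 26
    return 26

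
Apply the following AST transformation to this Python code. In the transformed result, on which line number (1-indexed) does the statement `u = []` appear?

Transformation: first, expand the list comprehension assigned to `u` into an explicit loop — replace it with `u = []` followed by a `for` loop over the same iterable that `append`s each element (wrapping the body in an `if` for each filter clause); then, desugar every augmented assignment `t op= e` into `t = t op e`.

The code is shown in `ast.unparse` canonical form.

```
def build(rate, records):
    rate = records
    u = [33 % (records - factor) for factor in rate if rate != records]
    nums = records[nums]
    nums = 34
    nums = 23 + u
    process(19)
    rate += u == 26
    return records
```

3

Transformed code:
def build(rate, records):
    rate = records
    u = []
    for factor in rate:
        if rate != records:
            u.append(33 % (records - factor))
    nums = records[nums]
    nums = 34
    nums = 23 + u
    process(19)
    rate = rate + (u == 26)
    return records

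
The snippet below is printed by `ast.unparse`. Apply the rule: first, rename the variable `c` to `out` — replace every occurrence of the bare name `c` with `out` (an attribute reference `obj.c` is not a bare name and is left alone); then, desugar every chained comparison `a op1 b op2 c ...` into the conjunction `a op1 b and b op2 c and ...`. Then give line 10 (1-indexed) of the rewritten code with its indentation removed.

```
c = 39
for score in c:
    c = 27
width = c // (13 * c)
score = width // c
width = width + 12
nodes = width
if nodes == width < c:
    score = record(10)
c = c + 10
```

out = out + 10

Transformed code:
out = 39
for score in out:
    out = 27
width = out // (13 * out)
score = width // out
width = width + 12
nodes = width
if nodes == width and width < out:
    score = record(10)
out = out + 10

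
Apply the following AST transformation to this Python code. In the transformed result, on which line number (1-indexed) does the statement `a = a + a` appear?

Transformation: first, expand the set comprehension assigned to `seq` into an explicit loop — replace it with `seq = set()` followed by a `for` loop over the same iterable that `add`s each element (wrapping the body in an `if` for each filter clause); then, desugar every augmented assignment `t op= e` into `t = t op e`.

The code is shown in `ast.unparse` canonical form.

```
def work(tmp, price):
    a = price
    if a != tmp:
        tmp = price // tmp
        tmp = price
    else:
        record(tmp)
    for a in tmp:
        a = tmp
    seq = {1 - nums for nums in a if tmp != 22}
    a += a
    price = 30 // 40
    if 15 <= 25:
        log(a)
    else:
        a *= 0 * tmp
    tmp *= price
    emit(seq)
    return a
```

Transformed code:
def work(tmp, price):
    a = price
    if a != tmp:
        tmp = price // tmp
        tmp = price
    else:
        record(tmp)
    for a in tmp:
        a = tmp
    seq = set()
    for nums in a:
        if tmp != 22:
            seq.add(1 - nums)
    a = a + a
    price = 30 // 40
    if 15 <= 25:
        log(a)
    else:
        a = a * (0 * tmp)
    tmp = tmp * price
    emit(seq)
    return a

14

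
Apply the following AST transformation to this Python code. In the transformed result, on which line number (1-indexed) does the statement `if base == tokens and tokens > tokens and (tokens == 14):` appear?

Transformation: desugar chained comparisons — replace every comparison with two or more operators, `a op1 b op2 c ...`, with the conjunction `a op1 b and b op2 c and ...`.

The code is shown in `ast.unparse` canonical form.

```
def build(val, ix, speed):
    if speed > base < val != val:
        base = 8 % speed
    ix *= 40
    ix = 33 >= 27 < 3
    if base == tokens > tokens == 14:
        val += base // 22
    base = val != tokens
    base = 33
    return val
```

Transformed code:
def build(val, ix, speed):
    if speed > base and base < val and (val != val):
        base = 8 % speed
    ix *= 40
    ix = 33 >= 27 and 27 < 3
    if base == tokens and tokens > tokens and (tokens == 14):
        val += base // 22
    base = val != tokens
    base = 33
    return val

6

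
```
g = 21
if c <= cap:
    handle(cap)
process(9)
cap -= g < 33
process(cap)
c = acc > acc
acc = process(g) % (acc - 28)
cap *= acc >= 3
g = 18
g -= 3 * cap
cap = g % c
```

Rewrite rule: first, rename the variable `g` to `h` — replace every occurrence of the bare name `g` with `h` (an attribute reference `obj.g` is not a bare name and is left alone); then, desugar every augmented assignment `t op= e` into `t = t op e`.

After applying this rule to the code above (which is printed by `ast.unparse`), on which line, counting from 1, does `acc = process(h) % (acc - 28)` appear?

Transformed code:
h = 21
if c <= cap:
    handle(cap)
process(9)
cap = cap - (h < 33)
process(cap)
c = acc > acc
acc = process(h) % (acc - 28)
cap = cap * (acc >= 3)
h = 18
h = h - 3 * cap
cap = h % c

8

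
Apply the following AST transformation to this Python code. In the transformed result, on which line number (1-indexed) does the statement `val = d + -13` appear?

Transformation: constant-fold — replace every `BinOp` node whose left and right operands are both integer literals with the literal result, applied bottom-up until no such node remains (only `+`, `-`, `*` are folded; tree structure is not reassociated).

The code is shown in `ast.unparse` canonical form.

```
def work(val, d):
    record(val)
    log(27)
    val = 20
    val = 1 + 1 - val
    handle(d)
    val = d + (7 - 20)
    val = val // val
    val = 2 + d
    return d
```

Transformed code:
def work(val, d):
    record(val)
    log(27)
    val = 20
    val = 2 - val
    handle(d)
    val = d + -13
    val = val // val
    val = 2 + d
    return d

7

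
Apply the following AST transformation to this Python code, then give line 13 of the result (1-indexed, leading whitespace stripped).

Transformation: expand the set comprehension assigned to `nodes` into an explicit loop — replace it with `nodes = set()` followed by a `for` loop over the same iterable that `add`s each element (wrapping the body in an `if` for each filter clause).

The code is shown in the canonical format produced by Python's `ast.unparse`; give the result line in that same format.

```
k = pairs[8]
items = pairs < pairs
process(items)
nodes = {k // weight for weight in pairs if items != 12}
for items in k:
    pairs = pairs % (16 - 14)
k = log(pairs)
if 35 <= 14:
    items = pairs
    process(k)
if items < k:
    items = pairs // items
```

process(k)

Transformed code:
k = pairs[8]
items = pairs < pairs
process(items)
nodes = set()
for weight in pairs:
    if items != 12:
        nodes.add(k // weight)
for items in k:
    pairs = pairs % (16 - 14)
k = log(pairs)
if 35 <= 14:
    items = pairs
    process(k)
if items < k:
    items = pairs // items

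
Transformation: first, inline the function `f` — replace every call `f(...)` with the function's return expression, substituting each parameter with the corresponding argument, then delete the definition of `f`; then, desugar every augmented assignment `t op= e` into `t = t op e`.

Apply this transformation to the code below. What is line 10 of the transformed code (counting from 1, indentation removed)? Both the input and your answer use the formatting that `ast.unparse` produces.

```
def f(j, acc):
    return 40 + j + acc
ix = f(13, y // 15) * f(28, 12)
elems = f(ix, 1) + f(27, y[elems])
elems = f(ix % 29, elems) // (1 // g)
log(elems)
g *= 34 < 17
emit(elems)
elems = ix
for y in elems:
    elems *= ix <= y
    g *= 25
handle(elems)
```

Transformed code:
ix = (40 + 13 + y // 15) * (40 + 28 + 12)
elems = 40 + ix + 1 + (40 + 27 + y[elems])
elems = (40 + ix % 29 + elems) // (1 // g)
log(elems)
g = g * (34 < 17)
emit(elems)
elems = ix
for y in elems:
    elems = elems * (ix <= y)
    g = g * 25
handle(elems)

g = g * 25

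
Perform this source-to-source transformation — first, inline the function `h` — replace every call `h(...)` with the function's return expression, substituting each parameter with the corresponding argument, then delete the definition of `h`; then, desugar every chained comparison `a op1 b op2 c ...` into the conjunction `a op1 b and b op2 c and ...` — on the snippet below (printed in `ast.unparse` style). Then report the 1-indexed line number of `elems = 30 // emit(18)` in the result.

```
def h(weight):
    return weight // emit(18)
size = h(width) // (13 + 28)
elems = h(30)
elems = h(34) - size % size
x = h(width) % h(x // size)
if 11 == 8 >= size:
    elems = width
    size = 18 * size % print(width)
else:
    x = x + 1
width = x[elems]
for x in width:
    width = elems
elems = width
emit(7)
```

Transformed code:
size = width // emit(18) // (13 + 28)
elems = 30 // emit(18)
elems = 34 // emit(18) - size % size
x = width // emit(18) % (x // size // emit(18))
if 11 == 8 and 8 >= size:
    elems = width
    size = 18 * size % print(width)
else:
    x = x + 1
width = x[elems]
for x in width:
    width = elems
elems = width
emit(7)

2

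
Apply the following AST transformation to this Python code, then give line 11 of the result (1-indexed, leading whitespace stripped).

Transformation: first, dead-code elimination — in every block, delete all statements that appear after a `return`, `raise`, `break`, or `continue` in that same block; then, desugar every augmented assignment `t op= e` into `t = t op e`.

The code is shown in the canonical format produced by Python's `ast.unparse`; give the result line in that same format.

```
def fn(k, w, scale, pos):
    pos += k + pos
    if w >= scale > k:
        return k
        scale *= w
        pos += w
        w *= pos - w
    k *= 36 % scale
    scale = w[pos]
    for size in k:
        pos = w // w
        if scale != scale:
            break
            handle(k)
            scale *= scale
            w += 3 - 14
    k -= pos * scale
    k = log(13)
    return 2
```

Transformed code:
def fn(k, w, scale, pos):
    pos = pos + (k + pos)
    if w >= scale > k:
        return k
    k = k * (36 % scale)
    scale = w[pos]
    for size in k:
        pos = w // w
        if scale != scale:
            break
    k = k - pos * scale
    k = log(13)
    return 2

k = k - pos * scale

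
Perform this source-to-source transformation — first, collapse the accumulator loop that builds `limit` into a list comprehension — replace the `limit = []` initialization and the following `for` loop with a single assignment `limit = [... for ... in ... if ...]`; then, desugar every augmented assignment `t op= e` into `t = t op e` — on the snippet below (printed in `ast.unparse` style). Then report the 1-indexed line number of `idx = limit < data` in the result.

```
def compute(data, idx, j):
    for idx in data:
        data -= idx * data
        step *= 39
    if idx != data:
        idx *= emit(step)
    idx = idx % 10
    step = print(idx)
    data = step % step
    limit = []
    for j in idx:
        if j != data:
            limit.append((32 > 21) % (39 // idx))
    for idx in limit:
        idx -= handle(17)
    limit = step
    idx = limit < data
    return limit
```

Transformed code:
def compute(data, idx, j):
    for idx in data:
        data = data - idx * data
        step = step * 39
    if idx != data:
        idx = idx * emit(step)
    idx = idx % 10
    step = print(idx)
    data = step % step
    limit = [(32 > 21) % (39 // idx) for j in idx if j != data]
    for idx in limit:
        idx = idx - handle(17)
    limit = step
    idx = limit < data
    return limit

14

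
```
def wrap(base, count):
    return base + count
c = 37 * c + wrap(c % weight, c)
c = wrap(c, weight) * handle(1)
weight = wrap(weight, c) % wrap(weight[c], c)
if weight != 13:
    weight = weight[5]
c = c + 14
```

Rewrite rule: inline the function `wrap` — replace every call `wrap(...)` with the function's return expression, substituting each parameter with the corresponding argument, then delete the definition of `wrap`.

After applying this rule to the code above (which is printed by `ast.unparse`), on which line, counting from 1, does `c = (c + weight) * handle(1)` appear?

2

Transformed code:
c = 37 * c + (c % weight + c)
c = (c + weight) * handle(1)
weight = (weight + c) % (weight[c] + c)
if weight != 13:
    weight = weight[5]
c = c + 14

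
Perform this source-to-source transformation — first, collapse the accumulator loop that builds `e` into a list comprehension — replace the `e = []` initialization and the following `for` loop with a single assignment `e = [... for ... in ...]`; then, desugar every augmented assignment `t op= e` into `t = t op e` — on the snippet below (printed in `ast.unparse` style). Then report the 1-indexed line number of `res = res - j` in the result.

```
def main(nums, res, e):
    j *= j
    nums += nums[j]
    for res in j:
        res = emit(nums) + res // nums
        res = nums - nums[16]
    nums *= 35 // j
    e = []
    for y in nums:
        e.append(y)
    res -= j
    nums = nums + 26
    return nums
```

Transformed code:
def main(nums, res, e):
    j = j * j
    nums = nums + nums[j]
    for res in j:
        res = emit(nums) + res // nums
        res = nums - nums[16]
    nums = nums * (35 // j)
    e = [y for y in nums]
    res = res - j
    nums = nums + 26
    return nums

9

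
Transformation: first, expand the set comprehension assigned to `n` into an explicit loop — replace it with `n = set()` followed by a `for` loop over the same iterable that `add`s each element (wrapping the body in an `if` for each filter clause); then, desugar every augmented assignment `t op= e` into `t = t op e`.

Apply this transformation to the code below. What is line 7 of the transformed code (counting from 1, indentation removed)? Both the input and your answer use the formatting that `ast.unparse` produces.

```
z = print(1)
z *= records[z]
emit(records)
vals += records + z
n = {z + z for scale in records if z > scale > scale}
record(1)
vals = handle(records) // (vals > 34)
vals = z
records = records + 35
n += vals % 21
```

Transformed code:
z = print(1)
z = z * records[z]
emit(records)
vals = vals + (records + z)
n = set()
for scale in records:
    if z > scale > scale:
        n.add(z + z)
record(1)
vals = handle(records) // (vals > 34)
vals = z
records = records + 35
n = n + vals % 21

if z > scale > scale:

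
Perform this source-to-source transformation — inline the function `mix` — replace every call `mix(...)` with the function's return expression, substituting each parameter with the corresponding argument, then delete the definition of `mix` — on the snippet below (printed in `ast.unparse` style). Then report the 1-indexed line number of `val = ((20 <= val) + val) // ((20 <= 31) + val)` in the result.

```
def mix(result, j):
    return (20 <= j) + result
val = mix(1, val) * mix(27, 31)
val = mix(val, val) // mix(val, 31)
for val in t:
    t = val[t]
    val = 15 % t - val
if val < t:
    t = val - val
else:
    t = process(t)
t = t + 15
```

Transformed code:
val = ((20 <= val) + 1) * ((20 <= 31) + 27)
val = ((20 <= val) + val) // ((20 <= 31) + val)
for val in t:
    t = val[t]
    val = 15 % t - val
if val < t:
    t = val - val
else:
    t = process(t)
t = t + 15

2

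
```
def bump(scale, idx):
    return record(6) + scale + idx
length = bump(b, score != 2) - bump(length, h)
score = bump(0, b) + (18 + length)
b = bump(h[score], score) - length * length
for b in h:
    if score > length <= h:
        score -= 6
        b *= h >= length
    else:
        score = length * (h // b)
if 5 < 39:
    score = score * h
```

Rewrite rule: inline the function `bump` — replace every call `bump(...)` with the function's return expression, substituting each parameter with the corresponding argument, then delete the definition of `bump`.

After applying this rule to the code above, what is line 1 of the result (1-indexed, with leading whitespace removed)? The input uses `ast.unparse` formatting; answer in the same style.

length = record(6) + b + (score != 2) - (record(6) + length + h)

Transformed code:
length = record(6) + b + (score != 2) - (record(6) + length + h)
score = record(6) + 0 + b + (18 + length)
b = record(6) + h[score] + score - length * length
for b in h:
    if score > length <= h:
        score -= 6
        b *= h >= length
    else:
        score = length * (h // b)
if 5 < 39:
    score = score * h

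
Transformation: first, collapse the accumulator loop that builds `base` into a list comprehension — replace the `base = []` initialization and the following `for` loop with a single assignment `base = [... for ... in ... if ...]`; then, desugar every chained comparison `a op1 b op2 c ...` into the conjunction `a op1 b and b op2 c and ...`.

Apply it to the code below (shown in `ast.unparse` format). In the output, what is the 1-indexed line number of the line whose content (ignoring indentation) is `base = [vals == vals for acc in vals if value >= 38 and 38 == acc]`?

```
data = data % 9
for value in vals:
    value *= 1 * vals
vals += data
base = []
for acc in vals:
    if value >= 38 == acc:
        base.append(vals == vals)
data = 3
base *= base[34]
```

Transformed code:
data = data % 9
for value in vals:
    value *= 1 * vals
vals += data
base = [vals == vals for acc in vals if value >= 38 and 38 == acc]
data = 3
base *= base[34]

5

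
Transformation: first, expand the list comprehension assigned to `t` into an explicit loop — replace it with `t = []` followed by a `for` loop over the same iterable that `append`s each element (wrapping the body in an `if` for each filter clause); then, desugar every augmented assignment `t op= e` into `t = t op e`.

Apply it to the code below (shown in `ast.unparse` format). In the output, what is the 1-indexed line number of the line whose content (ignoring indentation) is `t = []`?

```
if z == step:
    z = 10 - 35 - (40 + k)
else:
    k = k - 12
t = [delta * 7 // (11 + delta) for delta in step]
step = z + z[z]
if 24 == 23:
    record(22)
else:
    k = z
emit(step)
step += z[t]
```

5

Transformed code:
if z == step:
    z = 10 - 35 - (40 + k)
else:
    k = k - 12
t = []
for delta in step:
    t.append(delta * 7 // (11 + delta))
step = z + z[z]
if 24 == 23:
    record(22)
else:
    k = z
emit(step)
step = step + z[t]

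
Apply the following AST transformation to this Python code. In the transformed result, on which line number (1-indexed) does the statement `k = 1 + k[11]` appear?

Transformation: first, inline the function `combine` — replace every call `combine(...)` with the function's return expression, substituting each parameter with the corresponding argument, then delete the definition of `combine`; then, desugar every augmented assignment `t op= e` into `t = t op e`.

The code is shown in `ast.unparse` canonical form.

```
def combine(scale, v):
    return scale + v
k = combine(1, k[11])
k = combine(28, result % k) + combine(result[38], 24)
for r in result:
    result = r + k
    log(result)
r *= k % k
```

1

Transformed code:
k = 1 + k[11]
k = 28 + result % k + (result[38] + 24)
for r in result:
    result = r + k
    log(result)
r = r * (k % k)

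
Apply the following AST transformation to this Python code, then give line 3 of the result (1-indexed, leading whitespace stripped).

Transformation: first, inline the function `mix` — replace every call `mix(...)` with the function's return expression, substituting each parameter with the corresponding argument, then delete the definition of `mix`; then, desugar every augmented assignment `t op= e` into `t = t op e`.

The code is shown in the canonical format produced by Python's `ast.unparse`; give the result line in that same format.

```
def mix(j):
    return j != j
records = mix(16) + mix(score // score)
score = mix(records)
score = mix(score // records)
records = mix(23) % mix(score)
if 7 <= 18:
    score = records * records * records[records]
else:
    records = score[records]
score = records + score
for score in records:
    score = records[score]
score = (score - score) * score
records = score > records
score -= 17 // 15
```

score = score // records != score // records

Transformed code:
records = (16 != 16) + (score // score != score // score)
score = records != records
score = score // records != score // records
records = (23 != 23) % (score != score)
if 7 <= 18:
    score = records * records * records[records]
else:
    records = score[records]
score = records + score
for score in records:
    score = records[score]
score = (score - score) * score
records = score > records
score = score - 17 // 15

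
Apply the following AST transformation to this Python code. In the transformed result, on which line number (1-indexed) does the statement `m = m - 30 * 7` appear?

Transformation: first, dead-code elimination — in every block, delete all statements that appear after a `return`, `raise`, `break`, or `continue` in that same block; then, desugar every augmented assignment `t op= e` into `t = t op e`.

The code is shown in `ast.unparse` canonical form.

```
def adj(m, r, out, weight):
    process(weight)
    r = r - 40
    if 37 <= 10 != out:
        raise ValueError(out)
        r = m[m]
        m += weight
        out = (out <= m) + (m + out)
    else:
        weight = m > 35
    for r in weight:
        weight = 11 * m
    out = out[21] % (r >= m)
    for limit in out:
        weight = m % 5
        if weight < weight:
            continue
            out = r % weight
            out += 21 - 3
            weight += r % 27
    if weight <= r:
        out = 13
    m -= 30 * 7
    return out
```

Transformed code:
def adj(m, r, out, weight):
    process(weight)
    r = r - 40
    if 37 <= 10 != out:
        raise ValueError(out)
    else:
        weight = m > 35
    for r in weight:
        weight = 11 * m
    out = out[21] % (r >= m)
    for limit in out:
        weight = m % 5
        if weight < weight:
            continue
    if weight <= r:
        out = 13
    m = m - 30 * 7
    return out

17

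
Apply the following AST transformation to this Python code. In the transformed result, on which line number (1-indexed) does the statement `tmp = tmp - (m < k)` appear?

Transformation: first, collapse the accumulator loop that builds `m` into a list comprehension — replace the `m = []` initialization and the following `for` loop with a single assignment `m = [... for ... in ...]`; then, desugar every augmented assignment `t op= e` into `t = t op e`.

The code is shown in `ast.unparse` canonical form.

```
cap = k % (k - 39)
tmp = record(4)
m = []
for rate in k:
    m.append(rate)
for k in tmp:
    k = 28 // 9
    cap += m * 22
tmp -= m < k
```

7

Transformed code:
cap = k % (k - 39)
tmp = record(4)
m = [rate for rate in k]
for k in tmp:
    k = 28 // 9
    cap = cap + m * 22
tmp = tmp - (m < k)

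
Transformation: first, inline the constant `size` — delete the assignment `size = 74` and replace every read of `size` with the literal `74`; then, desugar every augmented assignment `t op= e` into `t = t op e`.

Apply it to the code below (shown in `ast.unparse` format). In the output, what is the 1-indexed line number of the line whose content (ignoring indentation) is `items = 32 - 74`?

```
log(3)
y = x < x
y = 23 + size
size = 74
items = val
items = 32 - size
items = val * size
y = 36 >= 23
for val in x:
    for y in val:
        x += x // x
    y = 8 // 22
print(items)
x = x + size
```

Transformed code:
log(3)
y = x < x
y = 23 + 74
items = val
items = 32 - 74
items = val * 74
y = 36 >= 23
for val in x:
    for y in val:
        x = x + x // x
    y = 8 // 22
print(items)
x = x + 74

5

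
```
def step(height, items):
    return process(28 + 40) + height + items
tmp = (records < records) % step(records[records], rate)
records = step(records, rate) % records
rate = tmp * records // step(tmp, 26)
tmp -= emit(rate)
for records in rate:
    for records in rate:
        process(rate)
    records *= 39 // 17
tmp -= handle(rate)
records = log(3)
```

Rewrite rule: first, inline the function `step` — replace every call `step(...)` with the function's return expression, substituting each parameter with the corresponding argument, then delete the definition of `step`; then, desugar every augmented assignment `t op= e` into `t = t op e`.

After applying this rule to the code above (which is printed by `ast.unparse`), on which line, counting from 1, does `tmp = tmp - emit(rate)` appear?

Transformed code:
tmp = (records < records) % (process(28 + 40) + records[records] + rate)
records = (process(28 + 40) + records + rate) % records
rate = tmp * records // (process(28 + 40) + tmp + 26)
tmp = tmp - emit(rate)
for records in rate:
    for records in rate:
        process(rate)
    records = records * (39 // 17)
tmp = tmp - handle(rate)
records = log(3)

4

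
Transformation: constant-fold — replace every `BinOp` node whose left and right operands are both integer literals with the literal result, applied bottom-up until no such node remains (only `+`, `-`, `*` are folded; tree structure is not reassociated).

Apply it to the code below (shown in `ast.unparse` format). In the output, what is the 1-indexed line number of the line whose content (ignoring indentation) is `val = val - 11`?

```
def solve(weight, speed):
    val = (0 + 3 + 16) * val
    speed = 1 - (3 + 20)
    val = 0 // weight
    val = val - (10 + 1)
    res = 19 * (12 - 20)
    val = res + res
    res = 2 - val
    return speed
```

Transformed code:
def solve(weight, speed):
    val = 19 * val
    speed = -22
    val = 0 // weight
    val = val - 11
    res = -152
    val = res + res
    res = 2 - val
    return speed

5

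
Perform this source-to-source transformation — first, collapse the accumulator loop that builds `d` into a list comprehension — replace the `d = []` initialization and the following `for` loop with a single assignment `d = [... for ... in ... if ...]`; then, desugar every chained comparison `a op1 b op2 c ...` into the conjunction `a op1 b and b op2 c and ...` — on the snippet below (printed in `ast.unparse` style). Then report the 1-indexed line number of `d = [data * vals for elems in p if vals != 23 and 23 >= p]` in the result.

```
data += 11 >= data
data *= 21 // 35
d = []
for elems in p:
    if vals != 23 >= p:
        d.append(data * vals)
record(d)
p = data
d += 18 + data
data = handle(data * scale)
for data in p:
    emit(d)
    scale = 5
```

Transformed code:
data += 11 >= data
data *= 21 // 35
d = [data * vals for elems in p if vals != 23 and 23 >= p]
record(d)
p = data
d += 18 + data
data = handle(data * scale)
for data in p:
    emit(d)
    scale = 5

3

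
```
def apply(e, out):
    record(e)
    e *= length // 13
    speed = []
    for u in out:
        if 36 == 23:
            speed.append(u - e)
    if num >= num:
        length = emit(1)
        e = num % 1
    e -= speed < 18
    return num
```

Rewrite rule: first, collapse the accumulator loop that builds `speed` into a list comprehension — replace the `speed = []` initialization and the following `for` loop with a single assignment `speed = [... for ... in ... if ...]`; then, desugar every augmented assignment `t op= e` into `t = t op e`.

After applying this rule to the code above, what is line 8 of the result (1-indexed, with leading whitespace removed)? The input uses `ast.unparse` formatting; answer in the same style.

Transformed code:
def apply(e, out):
    record(e)
    e = e * (length // 13)
    speed = [u - e for u in out if 36 == 23]
    if num >= num:
        length = emit(1)
        e = num % 1
    e = e - (speed < 18)
    return num

e = e - (speed < 18)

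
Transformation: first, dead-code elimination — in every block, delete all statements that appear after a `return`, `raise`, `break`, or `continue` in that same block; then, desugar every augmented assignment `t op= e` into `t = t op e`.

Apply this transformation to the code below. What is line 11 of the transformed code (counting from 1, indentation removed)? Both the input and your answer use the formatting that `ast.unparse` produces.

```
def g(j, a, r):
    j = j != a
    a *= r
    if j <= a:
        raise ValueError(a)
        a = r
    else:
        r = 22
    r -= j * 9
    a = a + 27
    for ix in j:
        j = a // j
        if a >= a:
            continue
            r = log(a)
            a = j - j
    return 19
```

j = a // j

Transformed code:
def g(j, a, r):
    j = j != a
    a = a * r
    if j <= a:
        raise ValueError(a)
    else:
        r = 22
    r = r - j * 9
    a = a + 27
    for ix in j:
        j = a // j
        if a >= a:
            continue
    return 19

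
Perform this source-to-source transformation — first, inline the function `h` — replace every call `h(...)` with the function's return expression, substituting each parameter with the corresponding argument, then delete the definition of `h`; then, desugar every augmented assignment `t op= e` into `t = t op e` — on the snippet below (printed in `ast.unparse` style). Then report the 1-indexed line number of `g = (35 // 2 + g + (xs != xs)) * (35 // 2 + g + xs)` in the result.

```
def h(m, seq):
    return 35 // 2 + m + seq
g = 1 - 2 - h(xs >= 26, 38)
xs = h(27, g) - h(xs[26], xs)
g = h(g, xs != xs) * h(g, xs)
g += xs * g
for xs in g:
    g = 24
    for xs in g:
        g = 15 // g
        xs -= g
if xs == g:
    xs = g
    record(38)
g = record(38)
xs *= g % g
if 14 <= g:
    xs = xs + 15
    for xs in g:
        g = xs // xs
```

Transformed code:
g = 1 - 2 - (35 // 2 + (xs >= 26) + 38)
xs = 35 // 2 + 27 + g - (35 // 2 + xs[26] + xs)
g = (35 // 2 + g + (xs != xs)) * (35 // 2 + g + xs)
g = g + xs * g
for xs in g:
    g = 24
    for xs in g:
        g = 15 // g
        xs = xs - g
if xs == g:
    xs = g
    record(38)
g = record(38)
xs = xs * (g % g)
if 14 <= g:
    xs = xs + 15
    for xs in g:
        g = xs // xs

3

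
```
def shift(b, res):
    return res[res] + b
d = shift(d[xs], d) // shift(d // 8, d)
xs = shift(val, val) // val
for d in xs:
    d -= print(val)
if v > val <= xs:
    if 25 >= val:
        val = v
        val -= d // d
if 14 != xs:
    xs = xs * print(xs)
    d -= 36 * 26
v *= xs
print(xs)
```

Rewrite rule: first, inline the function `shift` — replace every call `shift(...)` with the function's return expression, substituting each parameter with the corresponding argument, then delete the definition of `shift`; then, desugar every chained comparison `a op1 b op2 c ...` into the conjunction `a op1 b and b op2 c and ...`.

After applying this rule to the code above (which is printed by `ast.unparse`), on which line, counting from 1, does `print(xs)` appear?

Transformed code:
d = (d[d] + d[xs]) // (d[d] + d // 8)
xs = (val[val] + val) // val
for d in xs:
    d -= print(val)
if v > val and val <= xs:
    if 25 >= val:
        val = v
        val -= d // d
if 14 != xs:
    xs = xs * print(xs)
    d -= 36 * 26
v *= xs
print(xs)

13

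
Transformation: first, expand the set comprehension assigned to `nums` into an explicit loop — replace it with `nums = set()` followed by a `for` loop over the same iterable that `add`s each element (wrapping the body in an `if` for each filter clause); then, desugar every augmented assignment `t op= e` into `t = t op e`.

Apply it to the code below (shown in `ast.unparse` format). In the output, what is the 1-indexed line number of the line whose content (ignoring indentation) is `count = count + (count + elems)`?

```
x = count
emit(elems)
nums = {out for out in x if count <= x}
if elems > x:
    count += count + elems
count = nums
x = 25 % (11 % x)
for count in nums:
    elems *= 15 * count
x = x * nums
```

8

Transformed code:
x = count
emit(elems)
nums = set()
for out in x:
    if count <= x:
        nums.add(out)
if elems > x:
    count = count + (count + elems)
count = nums
x = 25 % (11 % x)
for count in nums:
    elems = elems * (15 * count)
x = x * nums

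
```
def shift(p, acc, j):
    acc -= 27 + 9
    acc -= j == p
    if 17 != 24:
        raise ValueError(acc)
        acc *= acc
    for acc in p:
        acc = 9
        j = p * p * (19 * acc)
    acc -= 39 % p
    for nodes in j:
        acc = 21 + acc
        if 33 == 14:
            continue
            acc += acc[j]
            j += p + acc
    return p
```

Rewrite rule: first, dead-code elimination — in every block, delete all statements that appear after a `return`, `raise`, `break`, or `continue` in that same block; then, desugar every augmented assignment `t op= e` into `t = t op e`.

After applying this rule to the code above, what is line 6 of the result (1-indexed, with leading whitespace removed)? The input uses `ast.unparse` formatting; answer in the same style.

Transformed code:
def shift(p, acc, j):
    acc = acc - (27 + 9)
    acc = acc - (j == p)
    if 17 != 24:
        raise ValueError(acc)
    for acc in p:
        acc = 9
        j = p * p * (19 * acc)
    acc = acc - 39 % p
    for nodes in j:
        acc = 21 + acc
        if 33 == 14:
            continue
    return p

for acc in p: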